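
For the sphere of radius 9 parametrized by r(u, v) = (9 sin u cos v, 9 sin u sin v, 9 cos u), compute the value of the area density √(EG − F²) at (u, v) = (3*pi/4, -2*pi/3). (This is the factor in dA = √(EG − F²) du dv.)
√(EG − F²)|_{(3*pi/4, -2*pi/3)} = 81*sqrt(2)/2

E = 81, F = 0, G = 81*sin(u)^2, so EG − F² = 6561*sin(u)^2. Taking the positive square root: √(EG − F²) = 81*Abs(sin(u)). At (u, v) = (3*pi/4, -2*pi/3): 81*sqrt(2)/2.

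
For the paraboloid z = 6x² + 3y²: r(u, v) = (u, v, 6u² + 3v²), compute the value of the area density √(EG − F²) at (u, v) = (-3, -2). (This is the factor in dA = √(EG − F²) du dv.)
√(EG − F²)|_{(-3, -2)} = sqrt(1441)

E = 144*u^2 + 1, F = 72*u*v, G = 36*v^2 + 1, so EG − F² = 144*u^2 + 36*v^2 + 1. Taking the positive square root: √(EG − F²) = sqrt(144*u^2 + 36*v^2 + 1). At (u, v) = (-3, -2): sqrt(1441).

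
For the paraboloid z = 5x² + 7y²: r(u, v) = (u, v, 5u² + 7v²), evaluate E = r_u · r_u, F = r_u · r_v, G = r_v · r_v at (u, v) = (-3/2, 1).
E = 226;  F = -210;  G = 197

Partials: r_u = (1, 0, 10*u), r_v = (0, 1, 14*v). As functions of (u, v):
  E = r_u · r_u = 100*u^2 + 1,
  F = r_u · r_v = 140*u*v,
  G = r_v · r_v = 196*v^2 + 1.
Evaluating at (u, v) = (-3/2, 1): E = 226, F = -210, G = 197.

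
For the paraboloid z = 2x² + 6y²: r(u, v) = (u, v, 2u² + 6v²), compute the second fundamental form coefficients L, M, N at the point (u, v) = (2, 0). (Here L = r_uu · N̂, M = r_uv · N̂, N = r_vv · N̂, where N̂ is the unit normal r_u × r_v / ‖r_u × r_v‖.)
L = 4*sqrt(65)/65;  M = 0;  N = 12*sqrt(65)/65

Compute the unit normal N̂(u, v) = (-4*u/sqrt(16*u^2 + 144*v^2 + 1), -12*v/sqrt(16*u^2 + 144*v^2 + 1), 1/sqrt(16*u^2 + 144*v^2 + 1)), and the second partials r_uu, r_uv, r_vv. Take dot products:
  L(u, v) = r_uu · N̂ = 4/sqrt(16*u^2 + 144*v^2 + 1),
  M(u, v) = r_uv · N̂ = 0,
  N(u, v) = r_vv · N̂ = 12/sqrt(16*u^2 + 144*v^2 + 1).
Evaluating at (u, v) = (2, 0):
  L = 4*sqrt(65)/65, M = 0, N = 12*sqrt(65)/65.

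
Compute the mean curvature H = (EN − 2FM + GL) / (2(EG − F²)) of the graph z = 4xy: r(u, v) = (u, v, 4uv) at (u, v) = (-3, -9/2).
H = -864*sqrt(469)/219961

With E = 16*v^2 + 1, F = 16*u*v, G = 16*u^2 + 1, L = 0, M = 4/sqrt(16*u^2 + 16*v^2 + 1), N = 0, assemble
  H = (EN − 2FM + GL) / (2(EG − F²)) = -64*u*v/(16*u^2 + 16*v^2 + 1)^(3/2).
At (u, v) = (-3, -9/2): H = -864*sqrt(469)/219961.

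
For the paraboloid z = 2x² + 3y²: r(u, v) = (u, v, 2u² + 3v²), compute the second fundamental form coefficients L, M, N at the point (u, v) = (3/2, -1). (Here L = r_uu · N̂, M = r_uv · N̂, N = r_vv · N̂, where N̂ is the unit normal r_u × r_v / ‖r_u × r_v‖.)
L = 4*sqrt(73)/73;  M = 0;  N = 6*sqrt(73)/73

Compute the unit normal N̂(u, v) = (-4*u/sqrt(16*u^2 + 36*v^2 + 1), -6*v/sqrt(16*u^2 + 36*v^2 + 1), 1/sqrt(16*u^2 + 36*v^2 + 1)), and the second partials r_uu, r_uv, r_vv. Take dot products:
  L(u, v) = r_uu · N̂ = 4/sqrt(16*u^2 + 36*v^2 + 1),
  M(u, v) = r_uv · N̂ = 0,
  N(u, v) = r_vv · N̂ = 6/sqrt(16*u^2 + 36*v^2 + 1).
Evaluating at (u, v) = (3/2, -1):
  L = 4*sqrt(73)/73, M = 0, N = 6*sqrt(73)/73.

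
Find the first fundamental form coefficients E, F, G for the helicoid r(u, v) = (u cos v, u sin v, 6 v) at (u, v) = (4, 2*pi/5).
E = 1;  F = 0;  G = 52

Partials: r_u = (cos(v), sin(v), 0), r_v = (-u*sin(v), u*cos(v), 6). As functions of (u, v):
  E = r_u · r_u = 1,
  F = r_u · r_v = 0,
  G = r_v · r_v = u^2 + 36.
Evaluating at (u, v) = (4, 2*pi/5): E = 1, F = 0, G = 52.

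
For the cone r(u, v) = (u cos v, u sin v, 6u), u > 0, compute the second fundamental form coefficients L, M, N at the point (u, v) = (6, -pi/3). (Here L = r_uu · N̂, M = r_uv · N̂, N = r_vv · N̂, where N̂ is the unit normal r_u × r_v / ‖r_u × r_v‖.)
L = 0;  M = 0;  N = 36*sqrt(37)/37

Compute the unit normal N̂(u, v) = (-6*sqrt(37)*u*cos(v)/(37*Abs(u)), -6*sqrt(37)*u*sin(v)/(37*Abs(u)), sqrt(37)*u/(37*Abs(u))), and the second partials r_uu, r_uv, r_vv. Take dot products:
  L(u, v) = r_uu · N̂ = 0,
  M(u, v) = r_uv · N̂ = 0,
  N(u, v) = r_vv · N̂ = 6*sqrt(37)*u^2/(37*Abs(u)).
Evaluating at (u, v) = (6, -pi/3):
  L = 0, M = 0, N = 36*sqrt(37)/37.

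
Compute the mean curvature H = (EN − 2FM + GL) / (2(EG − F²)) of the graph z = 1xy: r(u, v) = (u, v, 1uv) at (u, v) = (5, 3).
H = -3*sqrt(35)/245

With E = v^2 + 1, F = u*v, G = u^2 + 1, L = 0, M = 1/sqrt(u^2 + v^2 + 1), N = 0, assemble
  H = (EN − 2FM + GL) / (2(EG − F²)) = -u*v/(u^2 + v^2 + 1)^(3/2).
At (u, v) = (5, 3): H = -3*sqrt(35)/245.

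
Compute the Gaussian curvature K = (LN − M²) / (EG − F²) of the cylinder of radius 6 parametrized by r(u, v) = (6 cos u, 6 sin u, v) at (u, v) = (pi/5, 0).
K = 0

Coefficients of the first fundamental form: E = 36, F = 0, G = 1.
Coefficients of the second fundamental form: L = -6, M = 0, N = 0.
Assemble K = (LN − M²)/(EG − F²) = 0. At (u, v) = (pi/5, 0): K = 0.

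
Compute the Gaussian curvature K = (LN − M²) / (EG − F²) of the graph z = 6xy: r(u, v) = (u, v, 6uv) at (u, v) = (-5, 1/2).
K = -9/207025

Coefficients of the first fundamental form: E = 36*v^2 + 1, F = 36*u*v, G = 36*u^2 + 1.
Coefficients of the second fundamental form: L = 0, M = 6/sqrt(36*u^2 + 36*v^2 + 1), N = 0.
Assemble K = (LN − M²)/(EG − F²) = -36/(1296*u^4 + 2592*u^2*v^2 + 72*u^2 + 1296*v^4 + 72*v^2 + 1). At (u, v) = (-5, 1/2): K = -9/207025.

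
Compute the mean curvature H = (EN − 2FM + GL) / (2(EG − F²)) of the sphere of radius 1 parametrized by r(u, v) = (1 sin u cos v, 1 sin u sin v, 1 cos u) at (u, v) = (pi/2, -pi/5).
H = -1

With E = 1, F = 0, G = sin(u)^2, L = -sin(u)/Abs(sin(u)), M = 0, N = -sin(u)^3/Abs(sin(u)), assemble
  H = (EN − 2FM + GL) / (2(EG − F²)) = -sin(u)/Abs(sin(u)).
At (u, v) = (pi/2, -pi/5): H = -1.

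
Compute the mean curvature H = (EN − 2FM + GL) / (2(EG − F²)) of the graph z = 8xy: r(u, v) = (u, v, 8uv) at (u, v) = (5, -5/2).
H = 6400*sqrt(2001)/4004001

With E = 64*v^2 + 1, F = 64*u*v, G = 64*u^2 + 1, L = 0, M = 8/sqrt(64*u^2 + 64*v^2 + 1), N = 0, assemble
  H = (EN − 2FM + GL) / (2(EG − F²)) = -512*u*v/(64*u^2 + 64*v^2 + 1)^(3/2).
At (u, v) = (5, -5/2): H = 6400*sqrt(2001)/4004001.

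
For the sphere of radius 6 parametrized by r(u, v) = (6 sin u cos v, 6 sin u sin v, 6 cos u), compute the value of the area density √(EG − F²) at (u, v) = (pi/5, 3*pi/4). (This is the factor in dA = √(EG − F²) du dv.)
√(EG − F²)|_{(pi/5, 3*pi/4)} = 9*sqrt(10 - 2*sqrt(5))

E = 36, F = 0, G = 36*sin(u)^2, so EG − F² = 1296*sin(u)^2. Taking the positive square root: √(EG − F²) = 36*Abs(sin(u)). At (u, v) = (pi/5, 3*pi/4): 9*sqrt(10 - 2*sqrt(5)).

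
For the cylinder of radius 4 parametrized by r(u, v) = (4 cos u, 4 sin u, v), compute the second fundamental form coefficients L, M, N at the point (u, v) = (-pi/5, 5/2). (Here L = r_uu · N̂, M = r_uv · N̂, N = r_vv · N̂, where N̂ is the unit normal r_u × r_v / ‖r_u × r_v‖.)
L = -4;  M = 0;  N = 0

Compute the unit normal N̂(u, v) = (cos(u), sin(u), 0), and the second partials r_uu, r_uv, r_vv. Take dot products:
  L(u, v) = r_uu · N̂ = -4,
  M(u, v) = r_uv · N̂ = 0,
  N(u, v) = r_vv · N̂ = 0.
Evaluating at (u, v) = (-pi/5, 5/2):
  L = -4, M = 0, N = 0.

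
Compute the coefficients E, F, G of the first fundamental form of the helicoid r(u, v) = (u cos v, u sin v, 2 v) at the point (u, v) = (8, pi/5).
E = 1;  F = 0;  G = 68

Partials: r_u = (cos(v), sin(v), 0), r_v = (-u*sin(v), u*cos(v), 2). As functions of (u, v):
  E = r_u · r_u = 1,
  F = r_u · r_v = 0,
  G = r_v · r_v = u^2 + 4.
Evaluating at (u, v) = (8, pi/5): E = 1, F = 0, G = 68.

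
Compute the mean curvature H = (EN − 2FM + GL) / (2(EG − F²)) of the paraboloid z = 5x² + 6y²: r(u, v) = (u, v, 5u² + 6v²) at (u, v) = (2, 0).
H = 2411*sqrt(401)/160801

With E = 100*u^2 + 1, F = 120*u*v, G = 144*v^2 + 1, L = 10/sqrt(100*u^2 + 144*v^2 + 1), M = 0, N = 12/sqrt(100*u^2 + 144*v^2 + 1), assemble
  H = (EN − 2FM + GL) / (2(EG − F²)) = (600*u^2 + 720*v^2 + 11)/(100*u^2 + 144*v^2 + 1)^(3/2).
At (u, v) = (2, 0): H = 2411*sqrt(401)/160801.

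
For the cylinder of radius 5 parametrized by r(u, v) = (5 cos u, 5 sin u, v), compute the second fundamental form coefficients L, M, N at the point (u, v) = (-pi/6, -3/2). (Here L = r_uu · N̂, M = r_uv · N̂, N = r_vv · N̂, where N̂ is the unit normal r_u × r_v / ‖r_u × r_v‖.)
L = -5;  M = 0;  N = 0

Compute the unit normal N̂(u, v) = (cos(u), sin(u), 0), and the second partials r_uu, r_uv, r_vv. Take dot products:
  L(u, v) = r_uu · N̂ = -5,
  M(u, v) = r_uv · N̂ = 0,
  N(u, v) = r_vv · N̂ = 0.
Evaluating at (u, v) = (-pi/6, -3/2):
  L = -5, M = 0, N = 0.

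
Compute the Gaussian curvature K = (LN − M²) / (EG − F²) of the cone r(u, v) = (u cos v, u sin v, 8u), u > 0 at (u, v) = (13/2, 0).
K = 0

Coefficients of the first fundamental form: E = 65, F = 0, G = u^2.
Coefficients of the second fundamental form: L = 0, M = 0, N = 8*sqrt(65)*u^2/(65*Abs(u)).
Assemble K = (LN − M²)/(EG − F²) = 0. At (u, v) = (13/2, 0): K = 0.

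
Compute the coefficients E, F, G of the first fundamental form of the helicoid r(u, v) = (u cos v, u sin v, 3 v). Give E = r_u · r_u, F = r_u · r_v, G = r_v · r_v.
E = 1;  F = 0;  G = u^2 + 9

Compute partials: r_u = (cos(v), sin(v), 0), r_v = (-u*sin(v), u*cos(v), 3). Then
  E = r_u · r_u = 1,
  F = r_u · r_v = 0,
  G = r_v · r_v = u^2 + 9.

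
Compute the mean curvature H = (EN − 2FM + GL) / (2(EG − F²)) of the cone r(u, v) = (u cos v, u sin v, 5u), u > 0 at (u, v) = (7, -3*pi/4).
H = 5*sqrt(26)/364

With E = 26, F = 0, G = u^2, L = 0, M = 0, N = 5*sqrt(26)*u^2/(26*Abs(u)), assemble
  H = (EN − 2FM + GL) / (2(EG − F²)) = 5*sqrt(26)/(52*Abs(u)).
At (u, v) = (7, -3*pi/4): H = 5*sqrt(26)/364.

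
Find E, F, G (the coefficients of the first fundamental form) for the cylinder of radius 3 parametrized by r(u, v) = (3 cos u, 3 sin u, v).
E = 9;  F = 0;  G = 1

Compute partials: r_u = (-3*sin(u), 3*cos(u), 0), r_v = (0, 0, 1). Then
  E = r_u · r_u = 9,
  F = r_u · r_v = 0,
  G = r_v · r_v = 1.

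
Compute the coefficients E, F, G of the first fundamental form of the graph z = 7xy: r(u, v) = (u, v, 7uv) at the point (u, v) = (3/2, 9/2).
E = 3973/4;  F = 1323/4;  G = 445/4

Partials: r_u = (1, 0, 7*v), r_v = (0, 1, 7*u). As functions of (u, v):
  E = r_u · r_u = 49*v^2 + 1,
  F = r_u · r_v = 49*u*v,
  G = r_v · r_v = 49*u^2 + 1.
Evaluating at (u, v) = (3/2, 9/2): E = 3973/4, F = 1323/4, G = 445/4.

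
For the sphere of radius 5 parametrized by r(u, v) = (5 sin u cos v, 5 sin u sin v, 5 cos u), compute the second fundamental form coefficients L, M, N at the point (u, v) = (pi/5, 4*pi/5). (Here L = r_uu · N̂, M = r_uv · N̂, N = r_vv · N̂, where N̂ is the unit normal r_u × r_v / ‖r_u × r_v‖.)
L = -5;  M = 0;  N = -25/8 + 5*sqrt(5)/8

Compute the unit normal N̂(u, v) = (sin(u)^2*cos(v)/Abs(sin(u)), sin(u)^2*sin(v)/Abs(sin(u)), sin(2*u)/(2*Abs(sin(u)))), and the second partials r_uu, r_uv, r_vv. Take dot products:
  L(u, v) = r_uu · N̂ = -5*sin(u)/Abs(sin(u)),
  M(u, v) = r_uv · N̂ = 0,
  N(u, v) = r_vv · N̂ = -5*sin(u)^3/Abs(sin(u)).
Evaluating at (u, v) = (pi/5, 4*pi/5):
  L = -5, M = 0, N = -25/8 + 5*sqrt(5)/8.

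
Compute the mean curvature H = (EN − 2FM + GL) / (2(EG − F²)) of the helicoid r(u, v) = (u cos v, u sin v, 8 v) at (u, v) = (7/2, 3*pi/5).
H = 0

With E = 1, F = 0, G = u^2 + 64, L = 0, M = -8/sqrt(u^2 + 64), N = 0, assemble
  H = (EN − 2FM + GL) / (2(EG − F²)) = 0.
At (u, v) = (7/2, 3*pi/5): H = 0.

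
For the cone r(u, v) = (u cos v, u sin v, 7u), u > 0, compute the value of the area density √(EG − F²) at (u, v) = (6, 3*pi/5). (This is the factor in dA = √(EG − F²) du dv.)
√(EG − F²)|_{(6, 3*pi/5)} = 30*sqrt(2)

E = 50, F = 0, G = u^2, so EG − F² = 50*u^2. Taking the positive square root: √(EG − F²) = 5*sqrt(2)*Abs(u). At (u, v) = (6, 3*pi/5): 30*sqrt(2).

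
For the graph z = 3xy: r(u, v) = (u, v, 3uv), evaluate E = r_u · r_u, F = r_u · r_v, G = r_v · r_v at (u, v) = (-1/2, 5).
E = 226;  F = -45/2;  G = 13/4

Partials: r_u = (1, 0, 3*v), r_v = (0, 1, 3*u). As functions of (u, v):
  E = r_u · r_u = 9*v^2 + 1,
  F = r_u · r_v = 9*u*v,
  G = r_v · r_v = 9*u^2 + 1.
Evaluating at (u, v) = (-1/2, 5): E = 226, F = -45/2, G = 13/4.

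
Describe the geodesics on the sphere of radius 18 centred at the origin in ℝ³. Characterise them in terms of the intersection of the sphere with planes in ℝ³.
Geodesics on the sphere of radius 18 are great circles — circles of radius 18 obtained as the intersection of the sphere with planes through the origin (the centre of the sphere).

A curve α(t) of nonzero constant speed on the sphere of radius 18 is a geodesic iff its acceleration α̈ is everywhere normal to the surface, i.e. parallel to the radial vector α(t). Then d/dt(α × α̇) = α̇ × α̇ + α × α̈ = 0, so α × α̇ is a constant vector n ≠ 0 and α(t) · n = 0 for all t: α lies in the plane through the origin with normal n. The intersection of that plane with the sphere is a circle of radius 18 (a great circle). Conversely, a great circle traversed at constant speed has centripetal acceleration pointing at the origin, hence normal to the sphere, so every great circle is a geodesic.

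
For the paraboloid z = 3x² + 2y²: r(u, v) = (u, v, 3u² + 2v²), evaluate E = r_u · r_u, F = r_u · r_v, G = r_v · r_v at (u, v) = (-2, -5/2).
E = 145;  F = 120;  G = 101

Partials: r_u = (1, 0, 6*u), r_v = (0, 1, 4*v). As functions of (u, v):
  E = r_u · r_u = 36*u^2 + 1,
  F = r_u · r_v = 24*u*v,
  G = r_v · r_v = 16*v^2 + 1.
Evaluating at (u, v) = (-2, -5/2): E = 145, F = 120, G = 101.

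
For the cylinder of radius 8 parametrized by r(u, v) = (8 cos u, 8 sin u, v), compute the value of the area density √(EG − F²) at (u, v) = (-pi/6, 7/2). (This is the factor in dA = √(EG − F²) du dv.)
√(EG − F²)|_{(-pi/6, 7/2)} = 8

E = 64, F = 0, G = 1, so EG − F² = 64. Taking the positive square root: √(EG − F²) = 8. At (u, v) = (-pi/6, 7/2): 8.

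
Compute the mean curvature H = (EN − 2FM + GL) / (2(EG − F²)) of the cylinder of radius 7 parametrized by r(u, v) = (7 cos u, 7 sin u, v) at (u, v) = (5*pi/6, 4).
H = -1/14

With E = 49, F = 0, G = 1, L = -7, M = 0, N = 0, assemble
  H = (EN − 2FM + GL) / (2(EG − F²)) = -1/14.
At (u, v) = (5*pi/6, 4): H = -1/14.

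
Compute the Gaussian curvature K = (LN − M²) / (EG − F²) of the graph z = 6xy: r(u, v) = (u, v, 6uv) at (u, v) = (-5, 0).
K = -36/811801

Coefficients of the first fundamental form: E = 36*v^2 + 1, F = 36*u*v, G = 36*u^2 + 1.
Coefficients of the second fundamental form: L = 0, M = 6/sqrt(36*u^2 + 36*v^2 + 1), N = 0.
Assemble K = (LN − M²)/(EG − F²) = -36/(1296*u^4 + 2592*u^2*v^2 + 72*u^2 + 1296*v^4 + 72*v^2 + 1). At (u, v) = (-5, 0): K = -36/811801.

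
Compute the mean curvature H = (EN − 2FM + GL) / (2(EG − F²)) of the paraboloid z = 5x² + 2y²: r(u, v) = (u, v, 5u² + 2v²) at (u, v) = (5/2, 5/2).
H = 1757*sqrt(6)/47916

With E = 100*u^2 + 1, F = 40*u*v, G = 16*v^2 + 1, L = 10/sqrt(100*u^2 + 16*v^2 + 1), M = 0, N = 4/sqrt(100*u^2 + 16*v^2 + 1), assemble
  H = (EN − 2FM + GL) / (2(EG − F²)) = (200*u^2 + 80*v^2 + 7)/(100*u^2 + 16*v^2 + 1)^(3/2).
At (u, v) = (5/2, 5/2): H = 1757*sqrt(6)/47916.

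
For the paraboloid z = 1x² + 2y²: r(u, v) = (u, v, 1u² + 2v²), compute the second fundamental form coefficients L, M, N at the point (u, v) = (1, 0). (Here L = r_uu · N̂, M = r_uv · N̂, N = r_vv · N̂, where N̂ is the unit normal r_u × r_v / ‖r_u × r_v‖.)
L = 2*sqrt(5)/5;  M = 0;  N = 4*sqrt(5)/5

Compute the unit normal N̂(u, v) = (-2*u/sqrt(4*u^2 + 16*v^2 + 1), -4*v/sqrt(4*u^2 + 16*v^2 + 1), 1/sqrt(4*u^2 + 16*v^2 + 1)), and the second partials r_uu, r_uv, r_vv. Take dot products:
  L(u, v) = r_uu · N̂ = 2/sqrt(4*u^2 + 16*v^2 + 1),
  M(u, v) = r_uv · N̂ = 0,
  N(u, v) = r_vv · N̂ = 4/sqrt(4*u^2 + 16*v^2 + 1).
Evaluating at (u, v) = (1, 0):
  L = 2*sqrt(5)/5, M = 0, N = 4*sqrt(5)/5.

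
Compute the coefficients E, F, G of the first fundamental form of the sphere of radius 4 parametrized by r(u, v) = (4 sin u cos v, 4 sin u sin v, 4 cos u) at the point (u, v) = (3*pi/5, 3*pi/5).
E = 16;  F = 0;  G = 2*sqrt(5) + 10

Partials: r_u = (4*cos(u)*cos(v), 4*sin(v)*cos(u), -4*sin(u)), r_v = (-4*sin(u)*sin(v), 4*sin(u)*cos(v), 0). As functions of (u, v):
  E = r_u · r_u = 16,
  F = r_u · r_v = 0,
  G = r_v · r_v = 16*sin(u)^2.
Evaluating at (u, v) = (3*pi/5, 3*pi/5): E = 16, F = 0, G = 2*sqrt(5) + 10.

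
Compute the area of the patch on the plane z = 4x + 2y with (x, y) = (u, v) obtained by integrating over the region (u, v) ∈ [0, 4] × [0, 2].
Area = 8*sqrt(21)

Area = ∫∫ √(EG − F²) du dv with √(EG − F²) = sqrt(21). Integrating over [0, 4] × [0, 2] gives 8*sqrt(21).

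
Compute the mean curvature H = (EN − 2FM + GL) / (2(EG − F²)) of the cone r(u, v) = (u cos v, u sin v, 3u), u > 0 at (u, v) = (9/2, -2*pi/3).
H = sqrt(10)/30

With E = 10, F = 0, G = u^2, L = 0, M = 0, N = 3*sqrt(10)*u^2/(10*Abs(u)), assemble
  H = (EN − 2FM + GL) / (2(EG − F²)) = 3*sqrt(10)/(20*Abs(u)).
At (u, v) = (9/2, -2*pi/3): H = sqrt(10)/30.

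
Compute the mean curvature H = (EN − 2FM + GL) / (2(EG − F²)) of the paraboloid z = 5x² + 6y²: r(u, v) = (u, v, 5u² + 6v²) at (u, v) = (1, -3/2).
H = 2231*sqrt(17)/36125

With E = 100*u^2 + 1, F = 120*u*v, G = 144*v^2 + 1, L = 10/sqrt(100*u^2 + 144*v^2 + 1), M = 0, N = 12/sqrt(100*u^2 + 144*v^2 + 1), assemble
  H = (EN − 2FM + GL) / (2(EG − F²)) = (600*u^2 + 720*v^2 + 11)/(100*u^2 + 144*v^2 + 1)^(3/2).
At (u, v) = (1, -3/2): H = 2231*sqrt(17)/36125.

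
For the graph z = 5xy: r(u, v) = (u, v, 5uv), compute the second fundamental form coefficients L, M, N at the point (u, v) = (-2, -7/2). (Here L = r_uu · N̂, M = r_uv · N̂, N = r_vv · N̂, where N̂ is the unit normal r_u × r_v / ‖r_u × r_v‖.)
L = 0;  M = 10*sqrt(181)/543;  N = 0

Compute the unit normal N̂(u, v) = (-5*v/sqrt(25*u^2 + 25*v^2 + 1), -5*u/sqrt(25*u^2 + 25*v^2 + 1), 1/sqrt(25*u^2 + 25*v^2 + 1)), and the second partials r_uu, r_uv, r_vv. Take dot products:
  L(u, v) = r_uu · N̂ = 0,
  M(u, v) = r_uv · N̂ = 5/sqrt(25*u^2 + 25*v^2 + 1),
  N(u, v) = r_vv · N̂ = 0.
Evaluating at (u, v) = (-2, -7/2):
  L = 0, M = 10*sqrt(181)/543, N = 0.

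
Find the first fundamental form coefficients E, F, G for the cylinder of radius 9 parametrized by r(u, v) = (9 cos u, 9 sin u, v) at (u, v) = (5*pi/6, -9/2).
E = 81;  F = 0;  G = 1

Partials: r_u = (-9*sin(u), 9*cos(u), 0), r_v = (0, 0, 1). As functions of (u, v):
  E = r_u · r_u = 81,
  F = r_u · r_v = 0,
  G = r_v · r_v = 1.
Evaluating at (u, v) = (5*pi/6, -9/2): E = 81, F = 0, G = 1.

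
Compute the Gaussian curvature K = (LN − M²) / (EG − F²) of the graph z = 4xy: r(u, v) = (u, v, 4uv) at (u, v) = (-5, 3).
K = -16/297025

Coefficients of the first fundamental form: E = 16*v^2 + 1, F = 16*u*v, G = 16*u^2 + 1.
Coefficients of the second fundamental form: L = 0, M = 4/sqrt(16*u^2 + 16*v^2 + 1), N = 0.
Assemble K = (LN − M²)/(EG − F²) = -16/(256*u^4 + 512*u^2*v^2 + 32*u^2 + 256*v^4 + 32*v^2 + 1). At (u, v) = (-5, 3): K = -16/297025.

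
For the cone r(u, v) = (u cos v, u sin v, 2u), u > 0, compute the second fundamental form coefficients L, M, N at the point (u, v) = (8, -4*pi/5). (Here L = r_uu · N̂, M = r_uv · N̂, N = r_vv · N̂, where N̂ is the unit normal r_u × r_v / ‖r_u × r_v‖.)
L = 0;  M = 0;  N = 16*sqrt(5)/5

Compute the unit normal N̂(u, v) = (-2*sqrt(5)*u*cos(v)/(5*Abs(u)), -2*sqrt(5)*u*sin(v)/(5*Abs(u)), sqrt(5)*u/(5*Abs(u))), and the second partials r_uu, r_uv, r_vv. Take dot products:
  L(u, v) = r_uu · N̂ = 0,
  M(u, v) = r_uv · N̂ = 0,
  N(u, v) = r_vv · N̂ = 2*sqrt(5)*u^2/(5*Abs(u)).
Evaluating at (u, v) = (8, -4*pi/5):
  L = 0, M = 0, N = 16*sqrt(5)/5.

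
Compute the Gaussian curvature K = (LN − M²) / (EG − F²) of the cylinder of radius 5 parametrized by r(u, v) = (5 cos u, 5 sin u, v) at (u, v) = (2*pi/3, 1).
K = 0

Coefficients of the first fundamental form: E = 25, F = 0, G = 1.
Coefficients of the second fundamental form: L = -5, M = 0, N = 0.
Assemble K = (LN − M²)/(EG − F²) = 0. At (u, v) = (2*pi/3, 1): K = 0.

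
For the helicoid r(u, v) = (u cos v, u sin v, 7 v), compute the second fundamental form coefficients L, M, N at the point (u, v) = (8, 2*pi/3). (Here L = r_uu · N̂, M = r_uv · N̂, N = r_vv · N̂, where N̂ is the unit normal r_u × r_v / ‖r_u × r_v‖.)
L = 0;  M = -7*sqrt(113)/113;  N = 0

Compute the unit normal N̂(u, v) = (7*sin(v)/sqrt(u^2 + 49), -7*cos(v)/sqrt(u^2 + 49), u/sqrt(u^2 + 49)), and the second partials r_uu, r_uv, r_vv. Take dot products:
  L(u, v) = r_uu · N̂ = 0,
  M(u, v) = r_uv · N̂ = -7/sqrt(u^2 + 49),
  N(u, v) = r_vv · N̂ = 0.
Evaluating at (u, v) = (8, 2*pi/3):
  L = 0, M = -7*sqrt(113)/113, N = 0.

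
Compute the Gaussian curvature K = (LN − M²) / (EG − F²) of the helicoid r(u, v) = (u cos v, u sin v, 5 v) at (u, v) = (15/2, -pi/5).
K = -16/4225

Coefficients of the first fundamental form: E = 1, F = 0, G = u^2 + 25.
Coefficients of the second fundamental form: L = 0, M = -5/sqrt(u^2 + 25), N = 0.
Assemble K = (LN − M²)/(EG − F²) = -25/(u^2 + 25)^2. At (u, v) = (15/2, -pi/5): K = -16/4225.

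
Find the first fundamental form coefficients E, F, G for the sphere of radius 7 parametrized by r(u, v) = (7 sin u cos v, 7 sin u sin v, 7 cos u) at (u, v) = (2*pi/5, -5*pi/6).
E = 49;  F = 0;  G = 49*sqrt(5)/8 + 245/8

Partials: r_u = (7*cos(u)*cos(v), 7*sin(v)*cos(u), -7*sin(u)), r_v = (-7*sin(u)*sin(v), 7*sin(u)*cos(v), 0). As functions of (u, v):
  E = r_u · r_u = 49,
  F = r_u · r_v = 0,
  G = r_v · r_v = 49*sin(u)^2.
Evaluating at (u, v) = (2*pi/5, -5*pi/6): E = 49, F = 0, G = 49*sqrt(5)/8 + 245/8.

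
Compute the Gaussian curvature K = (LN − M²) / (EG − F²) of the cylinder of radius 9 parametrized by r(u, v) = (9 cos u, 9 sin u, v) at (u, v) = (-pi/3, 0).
K = 0

Coefficients of the first fundamental form: E = 81, F = 0, G = 1.
Coefficients of the second fundamental form: L = -9, M = 0, N = 0.
Assemble K = (LN − M²)/(EG − F²) = 0. At (u, v) = (-pi/3, 0): K = 0.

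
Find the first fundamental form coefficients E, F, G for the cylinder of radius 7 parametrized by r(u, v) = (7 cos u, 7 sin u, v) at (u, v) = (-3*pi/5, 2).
E = 49;  F = 0;  G = 1

Partials: r_u = (-7*sin(u), 7*cos(u), 0), r_v = (0, 0, 1). As functions of (u, v):
  E = r_u · r_u = 49,
  F = r_u · r_v = 0,
  G = r_v · r_v = 1.
Evaluating at (u, v) = (-3*pi/5, 2): E = 49, F = 0, G = 1.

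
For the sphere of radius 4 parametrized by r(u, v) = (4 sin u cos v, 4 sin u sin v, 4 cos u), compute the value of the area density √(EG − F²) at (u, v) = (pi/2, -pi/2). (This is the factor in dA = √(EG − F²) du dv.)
√(EG − F²)|_{(pi/2, -pi/2)} = 16

E = 16, F = 0, G = 16*sin(u)^2, so EG − F² = 256*sin(u)^2. Taking the positive square root: √(EG − F²) = 16*Abs(sin(u)). At (u, v) = (pi/2, -pi/2): 16.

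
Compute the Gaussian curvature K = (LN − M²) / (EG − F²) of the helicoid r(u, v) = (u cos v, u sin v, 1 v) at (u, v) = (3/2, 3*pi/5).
K = -16/169

Coefficients of the first fundamental form: E = 1, F = 0, G = u^2 + 1.
Coefficients of the second fundamental form: L = 0, M = -1/sqrt(u^2 + 1), N = 0.
Assemble K = (LN − M²)/(EG − F²) = -1/(u^2 + 1)^2. At (u, v) = (3/2, 3*pi/5): K = -16/169.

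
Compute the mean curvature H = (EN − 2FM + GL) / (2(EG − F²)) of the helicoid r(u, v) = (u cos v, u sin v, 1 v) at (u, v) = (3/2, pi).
H = 0

With E = 1, F = 0, G = u^2 + 1, L = 0, M = -1/sqrt(u^2 + 1), N = 0, assemble
  H = (EN − 2FM + GL) / (2(EG − F²)) = 0.
At (u, v) = (3/2, pi): H = 0.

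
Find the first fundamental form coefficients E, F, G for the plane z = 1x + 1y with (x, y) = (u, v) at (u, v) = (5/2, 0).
E = 2;  F = 1;  G = 2

Partials: r_u = (1, 0, 1), r_v = (0, 1, 1). As functions of (u, v):
  E = r_u · r_u = 2,
  F = r_u · r_v = 1,
  G = r_v · r_v = 2.
Evaluating at (u, v) = (5/2, 0): E = 2, F = 1, G = 2.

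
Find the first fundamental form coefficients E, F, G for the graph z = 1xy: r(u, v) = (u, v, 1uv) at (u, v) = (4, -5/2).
E = 29/4;  F = -10;  G = 17

Partials: r_u = (1, 0, v), r_v = (0, 1, u). As functions of (u, v):
  E = r_u · r_u = v^2 + 1,
  F = r_u · r_v = u*v,
  G = r_v · r_v = u^2 + 1.
Evaluating at (u, v) = (4, -5/2): E = 29/4, F = -10, G = 17.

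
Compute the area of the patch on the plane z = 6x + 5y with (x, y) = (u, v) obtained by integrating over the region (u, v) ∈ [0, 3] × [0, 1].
Area = 3*sqrt(62)

Area = ∫∫ √(EG − F²) du dv with √(EG − F²) = sqrt(62). Integrating over [0, 3] × [0, 1] gives 3*sqrt(62).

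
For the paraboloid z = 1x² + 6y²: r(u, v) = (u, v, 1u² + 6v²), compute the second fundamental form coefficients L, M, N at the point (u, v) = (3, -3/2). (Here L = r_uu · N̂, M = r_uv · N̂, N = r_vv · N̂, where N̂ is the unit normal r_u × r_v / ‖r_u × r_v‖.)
L = 2/19;  M = 0;  N = 12/19

Compute the unit normal N̂(u, v) = (-2*u/sqrt(4*u^2 + 144*v^2 + 1), -12*v/sqrt(4*u^2 + 144*v^2 + 1), 1/sqrt(4*u^2 + 144*v^2 + 1)), and the second partials r_uu, r_uv, r_vv. Take dot products:
  L(u, v) = r_uu · N̂ = 2/sqrt(4*u^2 + 144*v^2 + 1),
  M(u, v) = r_uv · N̂ = 0,
  N(u, v) = r_vv · N̂ = 12/sqrt(4*u^2 + 144*v^2 + 1).
Evaluating at (u, v) = (3, -3/2):
  L = 2/19, M = 0, N = 12/19.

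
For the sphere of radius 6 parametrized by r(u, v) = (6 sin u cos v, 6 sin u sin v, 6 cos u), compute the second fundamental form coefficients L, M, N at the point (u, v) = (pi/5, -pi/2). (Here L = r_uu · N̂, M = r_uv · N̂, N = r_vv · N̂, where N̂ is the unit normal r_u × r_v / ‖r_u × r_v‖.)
L = -6;  M = 0;  N = -15/4 + 3*sqrt(5)/4

Compute the unit normal N̂(u, v) = (sin(u)^2*cos(v)/Abs(sin(u)), sin(u)^2*sin(v)/Abs(sin(u)), sin(2*u)/(2*Abs(sin(u)))), and the second partials r_uu, r_uv, r_vv. Take dot products:
  L(u, v) = r_uu · N̂ = -6*sin(u)/Abs(sin(u)),
  M(u, v) = r_uv · N̂ = 0,
  N(u, v) = r_vv · N̂ = -6*sin(u)^3/Abs(sin(u)).
Evaluating at (u, v) = (pi/5, -pi/2):
  L = -6, M = 0, N = -15/4 + 3*sqrt(5)/4.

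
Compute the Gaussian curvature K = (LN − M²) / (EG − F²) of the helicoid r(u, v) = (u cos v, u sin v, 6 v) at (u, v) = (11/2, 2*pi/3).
K = -576/70225

Coefficients of the first fundamental form: E = 1, F = 0, G = u^2 + 36.
Coefficients of the second fundamental form: L = 0, M = -6/sqrt(u^2 + 36), N = 0.
Assemble K = (LN − M²)/(EG − F²) = -36/(u^2 + 36)^2. At (u, v) = (11/2, 2*pi/3): K = -576/70225.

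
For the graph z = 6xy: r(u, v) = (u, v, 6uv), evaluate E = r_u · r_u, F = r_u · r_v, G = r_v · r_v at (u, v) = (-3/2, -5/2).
E = 226;  F = 135;  G = 82

Partials: r_u = (1, 0, 6*v), r_v = (0, 1, 6*u). As functions of (u, v):
  E = r_u · r_u = 36*v^2 + 1,
  F = r_u · r_v = 36*u*v,
  G = r_v · r_v = 36*u^2 + 1.
Evaluating at (u, v) = (-3/2, -5/2): E = 226, F = 135, G = 82.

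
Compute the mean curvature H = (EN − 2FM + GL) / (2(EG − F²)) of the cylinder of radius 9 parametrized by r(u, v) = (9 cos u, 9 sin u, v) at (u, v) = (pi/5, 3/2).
H = -1/18

With E = 81, F = 0, G = 1, L = -9, M = 0, N = 0, assemble
  H = (EN − 2FM + GL) / (2(EG − F²)) = -1/18.
At (u, v) = (pi/5, 3/2): H = -1/18.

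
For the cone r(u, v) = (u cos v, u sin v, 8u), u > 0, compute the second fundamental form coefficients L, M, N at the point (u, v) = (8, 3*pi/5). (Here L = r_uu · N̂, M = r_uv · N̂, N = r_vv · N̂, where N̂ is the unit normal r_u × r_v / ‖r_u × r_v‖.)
L = 0;  M = 0;  N = 64*sqrt(65)/65

Compute the unit normal N̂(u, v) = (-8*sqrt(65)*u*cos(v)/(65*Abs(u)), -8*sqrt(65)*u*sin(v)/(65*Abs(u)), sqrt(65)*u/(65*Abs(u))), and the second partials r_uu, r_uv, r_vv. Take dot products:
  L(u, v) = r_uu · N̂ = 0,
  M(u, v) = r_uv · N̂ = 0,
  N(u, v) = r_vv · N̂ = 8*sqrt(65)*u^2/(65*Abs(u)).
Evaluating at (u, v) = (8, 3*pi/5):
  L = 0, M = 0, N = 64*sqrt(65)/65.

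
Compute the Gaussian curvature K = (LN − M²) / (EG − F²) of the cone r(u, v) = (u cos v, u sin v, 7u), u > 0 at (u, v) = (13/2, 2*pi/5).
K = 0

Coefficients of the first fundamental form: E = 50, F = 0, G = u^2.
Coefficients of the second fundamental form: L = 0, M = 0, N = 7*sqrt(2)*u^2/(10*Abs(u)).
Assemble K = (LN − M²)/(EG − F²) = 0. At (u, v) = (13/2, 2*pi/5): K = 0.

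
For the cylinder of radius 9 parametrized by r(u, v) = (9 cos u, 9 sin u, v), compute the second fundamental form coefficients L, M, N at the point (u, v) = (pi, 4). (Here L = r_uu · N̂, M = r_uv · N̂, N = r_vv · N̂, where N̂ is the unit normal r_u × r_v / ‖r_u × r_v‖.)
L = -9;  M = 0;  N = 0

Compute the unit normal N̂(u, v) = (cos(u), sin(u), 0), and the second partials r_uu, r_uv, r_vv. Take dot products:
  L(u, v) = r_uu · N̂ = -9,
  M(u, v) = r_uv · N̂ = 0,
  N(u, v) = r_vv · N̂ = 0.
Evaluating at (u, v) = (pi, 4):
  L = -9, M = 0, N = 0.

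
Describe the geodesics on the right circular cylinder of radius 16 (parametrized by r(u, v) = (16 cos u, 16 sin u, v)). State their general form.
The cylinder is flat (K = 0) and locally isometric to the plane via the development (u, v) ↦ (16 u, v). Geodesics are the pre-images of straight lines: circles (v constant), vertical lines (u constant), and helices (v = c · u + d) for constants c, d.

A right cylinder has E = 16², F = 0, G = 1, so EG − F² = 16², and L = −16, M = N = 0, giving K = (LN − M²)/(EG − F²) = 0 everywhere. A flat surface is locally isometric to the Euclidean plane via the map (u, v) ↦ (16 u, v). Straight lines in the (x̃, ỹ) plane pull back to: (a) horizontal circles (v = const), (b) vertical generators (u = const), and (c) helices (16 u tan θ = v, i.e. v = c · u + d).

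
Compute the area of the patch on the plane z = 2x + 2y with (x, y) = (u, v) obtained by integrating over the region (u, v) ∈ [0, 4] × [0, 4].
Area = 48

Area = ∫∫ √(EG − F²) du dv with √(EG − F²) = 3. Integrating over [0, 4] × [0, 4] gives 48.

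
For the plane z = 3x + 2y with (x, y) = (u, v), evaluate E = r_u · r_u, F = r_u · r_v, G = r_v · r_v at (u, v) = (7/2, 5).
E = 10;  F = 6;  G = 5

Partials: r_u = (1, 0, 3), r_v = (0, 1, 2). As functions of (u, v):
  E = r_u · r_u = 10,
  F = r_u · r_v = 6,
  G = r_v · r_v = 5.
Evaluating at (u, v) = (7/2, 5): E = 10, F = 6, G = 5.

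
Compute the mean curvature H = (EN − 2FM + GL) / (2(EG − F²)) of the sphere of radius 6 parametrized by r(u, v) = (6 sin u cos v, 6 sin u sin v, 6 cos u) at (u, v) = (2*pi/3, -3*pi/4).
H = -1/6

With E = 36, F = 0, G = 36*sin(u)^2, L = -6*sin(u)/Abs(sin(u)), M = 0, N = -6*sin(u)^3/Abs(sin(u)), assemble
  H = (EN − 2FM + GL) / (2(EG − F²)) = -sin(u)/(6*Abs(sin(u))).
At (u, v) = (2*pi/3, -3*pi/4): H = -1/6.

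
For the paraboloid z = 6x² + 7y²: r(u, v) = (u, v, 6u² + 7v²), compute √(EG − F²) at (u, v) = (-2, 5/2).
√(EG − F²)|_{(-2, 5/2)} = sqrt(1802)

E = 144*u^2 + 1, F = 168*u*v, G = 196*v^2 + 1; EG − F² = 144*u^2 + 196*v^2 + 1; √(EG − F²) = sqrt(144*u^2 + 196*v^2 + 1). At the given point: sqrt(1802).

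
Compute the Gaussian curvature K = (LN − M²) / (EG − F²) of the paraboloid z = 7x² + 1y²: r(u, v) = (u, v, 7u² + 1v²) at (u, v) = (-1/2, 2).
K = 7/1089

Coefficients of the first fundamental form: E = 196*u^2 + 1, F = 28*u*v, G = 4*v^2 + 1.
Coefficients of the second fundamental form: L = 14/sqrt(196*u^2 + 4*v^2 + 1), M = 0, N = 2/sqrt(196*u^2 + 4*v^2 + 1).
Assemble K = (LN − M²)/(EG − F²) = 28/(38416*u^4 + 1568*u^2*v^2 + 392*u^2 + 16*v^4 + 8*v^2 + 1). At (u, v) = (-1/2, 2): K = 7/1089.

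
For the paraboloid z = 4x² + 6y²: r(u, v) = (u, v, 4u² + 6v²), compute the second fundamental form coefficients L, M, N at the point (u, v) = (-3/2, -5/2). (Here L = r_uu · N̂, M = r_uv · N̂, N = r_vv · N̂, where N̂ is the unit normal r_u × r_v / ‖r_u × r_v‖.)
L = 8*sqrt(1045)/1045;  M = 0;  N = 12*sqrt(1045)/1045

Compute the unit normal N̂(u, v) = (-8*u/sqrt(64*u^2 + 144*v^2 + 1), -12*v/sqrt(64*u^2 + 144*v^2 + 1), 1/sqrt(64*u^2 + 144*v^2 + 1)), and the second partials r_uu, r_uv, r_vv. Take dot products:
  L(u, v) = r_uu · N̂ = 8/sqrt(64*u^2 + 144*v^2 + 1),
  M(u, v) = r_uv · N̂ = 0,
  N(u, v) = r_vv · N̂ = 12/sqrt(64*u^2 + 144*v^2 + 1).
Evaluating at (u, v) = (-3/2, -5/2):
  L = 8*sqrt(1045)/1045, M = 0, N = 12*sqrt(1045)/1045.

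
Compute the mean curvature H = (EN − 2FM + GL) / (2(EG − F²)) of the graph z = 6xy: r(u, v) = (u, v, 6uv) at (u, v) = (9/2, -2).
H = 486*sqrt(874)/190969

With E = 36*v^2 + 1, F = 36*u*v, G = 36*u^2 + 1, L = 0, M = 6/sqrt(36*u^2 + 36*v^2 + 1), N = 0, assemble
  H = (EN − 2FM + GL) / (2(EG − F²)) = -216*u*v/(36*u^2 + 36*v^2 + 1)^(3/2).
At (u, v) = (9/2, -2): H = 486*sqrt(874)/190969.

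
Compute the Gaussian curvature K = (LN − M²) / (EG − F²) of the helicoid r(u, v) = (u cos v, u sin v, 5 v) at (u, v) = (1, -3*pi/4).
K = -25/676

Coefficients of the first fundamental form: E = 1, F = 0, G = u^2 + 25.
Coefficients of the second fundamental form: L = 0, M = -5/sqrt(u^2 + 25), N = 0.
Assemble K = (LN − M²)/(EG − F²) = -25/(u^2 + 25)^2. At (u, v) = (1, -3*pi/4): K = -25/676.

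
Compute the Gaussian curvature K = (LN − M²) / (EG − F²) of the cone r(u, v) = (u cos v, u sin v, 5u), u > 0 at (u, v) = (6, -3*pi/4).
K = 0

Coefficients of the first fundamental form: E = 26, F = 0, G = u^2.
Coefficients of the second fundamental form: L = 0, M = 0, N = 5*sqrt(26)*u^2/(26*Abs(u)).
Assemble K = (LN − M²)/(EG − F²) = 0. At (u, v) = (6, -3*pi/4): K = 0.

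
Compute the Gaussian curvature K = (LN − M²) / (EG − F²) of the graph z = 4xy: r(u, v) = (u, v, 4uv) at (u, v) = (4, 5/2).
K = -16/127449

Coefficients of the first fundamental form: E = 16*v^2 + 1, F = 16*u*v, G = 16*u^2 + 1.
Coefficients of the second fundamental form: L = 0, M = 4/sqrt(16*u^2 + 16*v^2 + 1), N = 0.
Assemble K = (LN − M²)/(EG − F²) = -16/(256*u^4 + 512*u^2*v^2 + 32*u^2 + 256*v^4 + 32*v^2 + 1). At (u, v) = (4, 5/2): K = -16/127449.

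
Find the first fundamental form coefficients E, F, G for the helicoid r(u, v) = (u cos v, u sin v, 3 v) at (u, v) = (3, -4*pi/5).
E = 1;  F = 0;  G = 18

Partials: r_u = (cos(v), sin(v), 0), r_v = (-u*sin(v), u*cos(v), 3). As functions of (u, v):
  E = r_u · r_u = 1,
  F = r_u · r_v = 0,
  G = r_v · r_v = u^2 + 9.
Evaluating at (u, v) = (3, -4*pi/5): E = 1, F = 0, G = 18.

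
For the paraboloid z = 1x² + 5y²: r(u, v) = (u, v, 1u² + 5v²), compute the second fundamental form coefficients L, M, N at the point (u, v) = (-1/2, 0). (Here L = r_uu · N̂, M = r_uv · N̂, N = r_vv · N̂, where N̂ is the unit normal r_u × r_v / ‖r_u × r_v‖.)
L = sqrt(2);  M = 0;  N = 5*sqrt(2)

Compute the unit normal N̂(u, v) = (-2*u/sqrt(4*u^2 + 100*v^2 + 1), -10*v/sqrt(4*u^2 + 100*v^2 + 1), 1/sqrt(4*u^2 + 100*v^2 + 1)), and the second partials r_uu, r_uv, r_vv. Take dot products:
  L(u, v) = r_uu · N̂ = 2/sqrt(4*u^2 + 100*v^2 + 1),
  M(u, v) = r_uv · N̂ = 0,
  N(u, v) = r_vv · N̂ = 10/sqrt(4*u^2 + 100*v^2 + 1).
Evaluating at (u, v) = (-1/2, 0):
  L = sqrt(2), M = 0, N = 5*sqrt(2).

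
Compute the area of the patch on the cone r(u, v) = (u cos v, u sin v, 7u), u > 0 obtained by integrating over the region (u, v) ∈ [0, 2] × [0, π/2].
Area = 5*sqrt(2)*pi

Area = ∫∫ √(EG − F²) du dv with √(EG − F²) = 5*sqrt(2)*Abs(u). Integrating over [0, 2] × [0, π/2] gives 5*sqrt(2)*pi.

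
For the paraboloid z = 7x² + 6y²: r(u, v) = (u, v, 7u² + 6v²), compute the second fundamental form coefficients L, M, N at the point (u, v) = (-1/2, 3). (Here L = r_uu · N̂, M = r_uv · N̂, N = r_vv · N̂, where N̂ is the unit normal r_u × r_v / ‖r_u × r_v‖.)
L = 7*sqrt(1346)/673;  M = 0;  N = 6*sqrt(1346)/673

Compute the unit normal N̂(u, v) = (-14*u/sqrt(196*u^2 + 144*v^2 + 1), -12*v/sqrt(196*u^2 + 144*v^2 + 1), 1/sqrt(196*u^2 + 144*v^2 + 1)), and the second partials r_uu, r_uv, r_vv. Take dot products:
  L(u, v) = r_uu · N̂ = 14/sqrt(196*u^2 + 144*v^2 + 1),
  M(u, v) = r_uv · N̂ = 0,
  N(u, v) = r_vv · N̂ = 12/sqrt(196*u^2 + 144*v^2 + 1).
Evaluating at (u, v) = (-1/2, 3):
  L = 7*sqrt(1346)/673, M = 0, N = 6*sqrt(1346)/673.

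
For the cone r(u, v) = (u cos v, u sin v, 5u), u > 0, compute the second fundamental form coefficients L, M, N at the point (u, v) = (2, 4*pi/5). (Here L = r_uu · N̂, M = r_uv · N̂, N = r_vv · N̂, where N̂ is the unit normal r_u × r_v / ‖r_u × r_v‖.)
L = 0;  M = 0;  N = 5*sqrt(26)/13

Compute the unit normal N̂(u, v) = (-5*sqrt(26)*u*cos(v)/(26*Abs(u)), -5*sqrt(26)*u*sin(v)/(26*Abs(u)), sqrt(26)*u/(26*Abs(u))), and the second partials r_uu, r_uv, r_vv. Take dot products:
  L(u, v) = r_uu · N̂ = 0,
  M(u, v) = r_uv · N̂ = 0,
  N(u, v) = r_vv · N̂ = 5*sqrt(26)*u^2/(26*Abs(u)).
Evaluating at (u, v) = (2, 4*pi/5):
  L = 0, M = 0, N = 5*sqrt(26)/13.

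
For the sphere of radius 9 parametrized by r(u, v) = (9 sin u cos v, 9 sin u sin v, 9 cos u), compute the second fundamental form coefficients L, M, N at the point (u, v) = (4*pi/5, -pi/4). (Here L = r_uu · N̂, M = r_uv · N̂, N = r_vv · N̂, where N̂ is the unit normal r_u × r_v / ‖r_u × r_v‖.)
L = -9;  M = 0;  N = -45/8 + 9*sqrt(5)/8

Compute the unit normal N̂(u, v) = (sin(u)^2*cos(v)/Abs(sin(u)), sin(u)^2*sin(v)/Abs(sin(u)), sin(2*u)/(2*Abs(sin(u)))), and the second partials r_uu, r_uv, r_vv. Take dot products:
  L(u, v) = r_uu · N̂ = -9*sin(u)/Abs(sin(u)),
  M(u, v) = r_uv · N̂ = 0,
  N(u, v) = r_vv · N̂ = -9*sin(u)^3/Abs(sin(u)).
Evaluating at (u, v) = (4*pi/5, -pi/4):
  L = -9, M = 0, N = -45/8 + 9*sqrt(5)/8.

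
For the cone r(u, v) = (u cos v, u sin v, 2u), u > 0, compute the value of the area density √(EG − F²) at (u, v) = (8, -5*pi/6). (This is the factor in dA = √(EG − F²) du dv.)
√(EG − F²)|_{(8, -5*pi/6)} = 8*sqrt(5)

E = 5, F = 0, G = u^2, so EG − F² = 5*u^2. Taking the positive square root: √(EG − F²) = sqrt(5)*Abs(u). At (u, v) = (8, -5*pi/6): 8*sqrt(5).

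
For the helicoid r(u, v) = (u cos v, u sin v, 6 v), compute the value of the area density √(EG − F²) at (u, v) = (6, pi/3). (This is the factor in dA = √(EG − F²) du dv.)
√(EG − F²)|_{(6, pi/3)} = 6*sqrt(2)

E = 1, F = 0, G = u^2 + 36, so EG − F² = u^2 + 36. Taking the positive square root: √(EG − F²) = sqrt(u^2 + 36). At (u, v) = (6, pi/3): 6*sqrt(2).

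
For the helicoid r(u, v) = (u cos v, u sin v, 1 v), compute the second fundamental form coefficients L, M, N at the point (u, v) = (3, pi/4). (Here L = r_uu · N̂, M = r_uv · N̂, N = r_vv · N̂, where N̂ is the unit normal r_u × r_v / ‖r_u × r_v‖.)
L = 0;  M = -sqrt(10)/10;  N = 0

Compute the unit normal N̂(u, v) = (sin(v)/sqrt(u^2 + 1), -cos(v)/sqrt(u^2 + 1), u/sqrt(u^2 + 1)), and the second partials r_uu, r_uv, r_vv. Take dot products:
  L(u, v) = r_uu · N̂ = 0,
  M(u, v) = r_uv · N̂ = -1/sqrt(u^2 + 1),
  N(u, v) = r_vv · N̂ = 0.
Evaluating at (u, v) = (3, pi/4):
  L = 0, M = -sqrt(10)/10, N = 0.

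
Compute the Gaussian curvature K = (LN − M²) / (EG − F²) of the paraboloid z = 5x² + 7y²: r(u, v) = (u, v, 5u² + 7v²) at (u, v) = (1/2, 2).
K = 7/32805

Coefficients of the first fundamental form: E = 100*u^2 + 1, F = 140*u*v, G = 196*v^2 + 1.
Coefficients of the second fundamental form: L = 10/sqrt(100*u^2 + 196*v^2 + 1), M = 0, N = 14/sqrt(100*u^2 + 196*v^2 + 1).
Assemble K = (LN − M²)/(EG − F²) = 140/(10000*u^4 + 39200*u^2*v^2 + 200*u^2 + 38416*v^4 + 392*v^2 + 1). At (u, v) = (1/2, 2): K = 7/32805.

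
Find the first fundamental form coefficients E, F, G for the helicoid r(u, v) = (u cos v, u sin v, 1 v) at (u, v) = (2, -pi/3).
E = 1;  F = 0;  G = 5

Partials: r_u = (cos(v), sin(v), 0), r_v = (-u*sin(v), u*cos(v), 1). As functions of (u, v):
  E = r_u · r_u = 1,
  F = r_u · r_v = 0,
  G = r_v · r_v = u^2 + 1.
Evaluating at (u, v) = (2, -pi/3): E = 1, F = 0, G = 5.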